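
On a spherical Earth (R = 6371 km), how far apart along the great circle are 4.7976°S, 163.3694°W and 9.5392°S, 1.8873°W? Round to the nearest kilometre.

17417 km

Δλ = -1.8873 − -163.3694 = 161.4821°.
Δφ = -9.5392 − -4.7976 = -4.7416°.
a = sin²(Δφ/2) + cos φ₁ · cos φ₂ · sin²(Δλ/2) = 0.958988.
c = 2·atan2(√a, √(1−a)) = 2.73374 rad → d = 6371·c ≈ 17416.68 km.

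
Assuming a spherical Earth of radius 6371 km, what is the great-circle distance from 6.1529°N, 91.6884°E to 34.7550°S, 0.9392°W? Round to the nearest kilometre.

10636 km

Δλ = -0.9392 − 91.6884 = -92.6276°.
Δφ = -34.7550 − 6.1529 = -40.9079°.
a = sin²(Δφ/2) + cos φ₁ · cos φ₂ · sin²(Δλ/2) = 0.549275.
c = 2·atan2(√a, √(1−a)) = 1.66951 rad → d = 6371·c ≈ 10636.42 km.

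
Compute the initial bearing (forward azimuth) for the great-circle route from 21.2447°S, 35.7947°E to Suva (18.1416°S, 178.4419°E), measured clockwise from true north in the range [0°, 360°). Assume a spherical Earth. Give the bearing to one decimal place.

Δλ = 178.4419 − 35.7947 = 142.6472°.
θ = atan2( sin Δλ · cos φ₂ , cos φ₁ · sin φ₂ − sin φ₁ · cos φ₂ · cos Δλ )
  = atan2(0.57656, -0.56393) = 134.365° → normalised to [0°, 360°): 134.365°.

134.4°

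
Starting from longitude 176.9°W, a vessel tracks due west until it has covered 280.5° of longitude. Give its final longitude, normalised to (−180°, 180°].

97.4°W

Start at -176.9°; shift −280.5° → -457.4°.
-457.4° lies outside (−180°, 180°]; add 360° → -97.4°.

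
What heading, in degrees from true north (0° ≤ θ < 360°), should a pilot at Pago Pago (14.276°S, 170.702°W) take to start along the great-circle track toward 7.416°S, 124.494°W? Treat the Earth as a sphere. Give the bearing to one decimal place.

86.5°

Δλ = -124.494 − -170.702 = 46.208°.
θ = atan2( sin Δλ · cos φ₂ , cos φ₁ · sin φ₂ − sin φ₁ · cos φ₂ · cos Δλ )
  = atan2(0.71582, 0.04414) = 86.472° → normalised to [0°, 360°): 86.472°.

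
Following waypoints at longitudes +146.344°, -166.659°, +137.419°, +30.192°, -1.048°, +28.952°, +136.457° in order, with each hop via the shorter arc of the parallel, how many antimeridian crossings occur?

Leg 1: +146.344° → -166.659°, shortest Δλ = 46.997° (east) — crosses 180°.
Leg 2: -166.659° → +137.419°, shortest Δλ = -55.922° (west) — crosses 180°.
Leg 3: +137.419° → +30.192°, shortest Δλ = -107.227° (west) — does not cross 180°.
Leg 4: +30.192° → -1.048°, shortest Δλ = -31.24° (west) — does not cross 180°.
Leg 5: -1.048° → +28.952°, shortest Δλ = 30.0° (east) — does not cross 180°.
Leg 6: +28.952° → +136.457°, shortest Δλ = 107.505° (east) — does not cross 180°.
Total crossings: 2.

2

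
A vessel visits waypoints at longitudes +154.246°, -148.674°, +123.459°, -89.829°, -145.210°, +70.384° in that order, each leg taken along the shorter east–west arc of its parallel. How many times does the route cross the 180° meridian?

4

Leg 1: +154.246° → -148.674°, shortest Δλ = 57.08° (east) — crosses 180°.
Leg 2: -148.674° → +123.459°, shortest Δλ = -87.867° (west) — crosses 180°.
Leg 3: +123.459° → -89.829°, shortest Δλ = 146.712° (east) — crosses 180°.
Leg 4: -89.829° → -145.210°, shortest Δλ = -55.381° (west) — does not cross 180°.
Leg 5: -145.210° → +70.384°, shortest Δλ = -144.406° (west) — crosses 180°.
Total crossings: 4.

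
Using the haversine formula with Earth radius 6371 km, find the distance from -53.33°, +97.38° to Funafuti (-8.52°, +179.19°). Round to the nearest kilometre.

8705 km

Δλ = 179.19 − 97.38 = 81.81°.
Δφ = -8.52 − -53.33 = 44.81°.
a = sin²(Δφ/2) + cos φ₁ · cos φ₂ · sin²(Δλ/2) = 0.398515.
c = 2·atan2(√a, √(1−a)) = 1.36641 rad → d = 6371·c ≈ 8705.38 km.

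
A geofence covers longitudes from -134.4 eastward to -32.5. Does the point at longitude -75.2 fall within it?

Yes

Band width going east from -134.4° to -32.5°: ((-32.5 − -134.4) mod 360) = 101.9°.
Offset of -75.2° east of the west edge: ((-75.2 − -134.4) mod 360) = 59.2°.
59.2° ≤ 101.9° ⇒ inside.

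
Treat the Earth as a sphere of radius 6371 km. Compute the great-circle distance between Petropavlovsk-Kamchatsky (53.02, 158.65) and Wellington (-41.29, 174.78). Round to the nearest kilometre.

Δλ = 174.78 − 158.65 = 16.13°.
Δφ = -41.29 − 53.02 = -94.31°.
a = sin²(Δφ/2) + cos φ₁ · cos φ₂ · sin²(Δλ/2) = 0.546473.
c = 2·atan2(√a, √(1−a)) = 1.66388 rad → d = 6371·c ≈ 10600.56 km.

10601 km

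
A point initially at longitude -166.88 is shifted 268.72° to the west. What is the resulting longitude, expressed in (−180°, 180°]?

Start at -166.88°; shift −268.72° → -435.60°.
-435.60° lies outside (−180°, 180°]; add 360° → -75.60°.

-75.60°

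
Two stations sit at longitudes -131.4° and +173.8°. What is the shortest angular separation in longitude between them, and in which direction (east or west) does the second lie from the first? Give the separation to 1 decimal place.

54.8° west

Raw difference: 173.8 − -131.4 = 305.2°.
Normalise into (−180°, 180°]: 305.2° − 360° = -54.8°.
Negative ⇒ the second point lies to the west; separation 54.8°.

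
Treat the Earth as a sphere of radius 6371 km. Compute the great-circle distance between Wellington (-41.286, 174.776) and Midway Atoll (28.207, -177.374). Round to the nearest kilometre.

Δλ = -177.374 − 174.776 = -352.150°; wrapped into (−180°, 180°]: 7.850°.
Δφ = 28.207 − -41.286 = 69.493°.
a = sin²(Δφ/2) + cos φ₁ · cos φ₂ · sin²(Δλ/2) = 0.327942.
c = 2·atan2(√a, √(1−a)) = 1.21950 rad → d = 6371·c ≈ 7769.43 km.

7769 km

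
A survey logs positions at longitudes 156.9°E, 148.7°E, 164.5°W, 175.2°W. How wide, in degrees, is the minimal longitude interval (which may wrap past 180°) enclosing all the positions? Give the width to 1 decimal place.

Sort the longitudes: -175.2°, -164.5°, +148.7°, +156.9°.
Eastward gaps between consecutive values (wrapping around): 10.7°, 313.2°, 8.2°, 27.9°.
Largest gap = 313.2° ⇒ minimal covering band is its complement: 360° − 313.2° = 46.8°.
Band runs from +148.7° eastward to -164.5°, crossing the antimeridian.

46.8°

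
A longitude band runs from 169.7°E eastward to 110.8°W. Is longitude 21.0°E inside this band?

No

Band width going east from +169.7° to -110.8°: ((-110.8 − 169.7) mod 360) = 79.5°.
Offset of +21.0° east of the west edge: ((21.0 − 169.7) mod 360) = 211.3°.
211.3° > 79.5° ⇒ outside.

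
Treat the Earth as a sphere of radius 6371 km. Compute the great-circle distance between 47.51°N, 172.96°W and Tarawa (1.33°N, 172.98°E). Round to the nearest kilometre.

Δλ = 172.98 − -172.96 = 345.94°; wrapped into (−180°, 180°]: -14.06°.
Δφ = 1.33 − 47.51 = -46.18°.
a = sin²(Δφ/2) + cos φ₁ · cos φ₂ · sin²(Δλ/2) = 0.163918.
c = 2·atan2(√a, √(1−a)) = 0.83367 rad → d = 6371·c ≈ 5311.29 km.

5311 km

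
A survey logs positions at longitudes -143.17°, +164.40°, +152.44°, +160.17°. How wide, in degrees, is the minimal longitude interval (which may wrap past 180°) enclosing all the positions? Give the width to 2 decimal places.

64.39°

Sort the longitudes: -143.17°, +152.44°, +160.17°, +164.40°.
Eastward gaps between consecutive values (wrapping around): 295.61°, 7.73°, 4.23°, 52.43°.
Largest gap = 295.61° ⇒ minimal covering band is its complement: 360° − 295.61° = 64.39°.
Band runs from +152.44° eastward to -143.17°, crossing the antimeridian.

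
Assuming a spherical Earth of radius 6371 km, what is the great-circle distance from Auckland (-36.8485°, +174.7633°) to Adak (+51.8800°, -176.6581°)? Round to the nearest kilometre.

9901 km

Δλ = -176.6581 − 174.7633 = -351.4214°; wrapped into (−180°, 180°]: 8.5786°.
Δφ = 51.8800 − -36.8485 = 88.7285°.
a = sin²(Δφ/2) + cos φ₁ · cos φ₂ · sin²(Δλ/2) = 0.491668.
c = 2·atan2(√a, √(1−a)) = 1.55413 rad → d = 6371·c ≈ 9901.38 km.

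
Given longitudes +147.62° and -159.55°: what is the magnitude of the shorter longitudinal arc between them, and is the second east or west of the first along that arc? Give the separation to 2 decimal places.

Raw difference: -159.55 − 147.62 = -307.17°.
Normalise into (−180°, 180°]: -307.17° + 360° = 52.83°.
Positive ⇒ the second point lies to the east; separation 52.83°.

52.83° east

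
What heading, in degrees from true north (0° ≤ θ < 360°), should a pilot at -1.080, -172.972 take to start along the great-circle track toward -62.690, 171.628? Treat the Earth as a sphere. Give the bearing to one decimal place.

Δλ = 171.628 − -172.972 = 344.600°; wrapped into (−180°, 180°]: -15.400°.
θ = atan2( sin Δλ · cos φ₂ , cos φ₁ · sin φ₂ − sin φ₁ · cos φ₂ · cos Δλ )
  = atan2(-0.12184, -0.88004) = -172.118° → normalised to [0°, 360°): 187.882°.

187.9°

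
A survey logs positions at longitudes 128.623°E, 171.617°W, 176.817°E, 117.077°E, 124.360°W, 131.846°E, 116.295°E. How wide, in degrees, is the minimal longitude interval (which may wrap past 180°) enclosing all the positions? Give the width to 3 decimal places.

119.345°

Sort the longitudes: -171.617°, -124.360°, +116.295°, +117.077°, +128.623°, +131.846°, +176.817°.
Eastward gaps between consecutive values (wrapping around): 47.257°, 240.655°, 0.782°, 11.546°, 3.223°, 44.971°, 11.566°.
Largest gap = 240.655° ⇒ minimal covering band is its complement: 360° − 240.655° = 119.345°.
Band runs from +116.295° eastward to -124.360°, crossing the antimeridian.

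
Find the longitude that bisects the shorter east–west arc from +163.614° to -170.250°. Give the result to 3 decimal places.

Signed shortest Δλ from +163.614° to -170.250° is +26.136°.
Midpoint longitude = +163.614° + (+26.136°)/2 = +163.614° + 13.068° = +176.682°.
(The naïve average (+163.614 + -170.250)/2 = -3.318° is on the wrong side of the globe.)

+176.682°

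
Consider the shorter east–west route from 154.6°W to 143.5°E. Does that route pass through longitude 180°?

Naïve |143.5 − -154.6| = 298.1° > 180°, so the shorter arc goes the other way round — across 180°.
Signed shortest Δλ = ((143.5 − -154.6 + 180) mod 360) − 180 = -61.9°.
Going west by 61.9° from -154.6° passes through 180° before reaching +143.5°.

Yes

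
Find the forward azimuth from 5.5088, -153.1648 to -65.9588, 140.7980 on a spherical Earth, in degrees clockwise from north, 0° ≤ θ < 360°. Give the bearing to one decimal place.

201.9°

Δλ = 140.7980 − -153.1648 = 293.9628°; wrapped into (−180°, 180°]: -66.0372°.
θ = atan2( sin Δλ · cos φ₂ , cos φ₁ · sin φ₂ − sin φ₁ · cos φ₂ · cos Δλ )
  = atan2(-0.37228, -0.92492) = -158.075° → normalised to [0°, 360°): 201.925°.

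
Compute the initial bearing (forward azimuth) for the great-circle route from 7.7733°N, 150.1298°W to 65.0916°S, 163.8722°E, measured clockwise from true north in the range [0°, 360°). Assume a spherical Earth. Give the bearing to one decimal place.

197.9°

Δλ = 163.8722 − -150.1298 = 314.0020°; wrapped into (−180°, 180°]: -45.9980°.
θ = atan2( sin Δλ · cos φ₂ , cos φ₁ · sin φ₂ − sin φ₁ · cos φ₂ · cos Δλ )
  = atan2(-0.30295, -0.93822) = -162.105° → normalised to [0°, 360°): 197.895°.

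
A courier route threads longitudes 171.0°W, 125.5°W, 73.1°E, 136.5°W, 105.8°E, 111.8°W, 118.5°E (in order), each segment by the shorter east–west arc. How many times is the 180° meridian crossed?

5

Leg 1: -171.0° → -125.5°, shortest Δλ = 45.5° (east) — does not cross 180°.
Leg 2: -125.5° → +73.1°, shortest Δλ = -161.4° (west) — crosses 180°.
Leg 3: +73.1° → -136.5°, shortest Δλ = 150.4° (east) — crosses 180°.
Leg 4: -136.5° → +105.8°, shortest Δλ = -117.7° (west) — crosses 180°.
Leg 5: +105.8° → -111.8°, shortest Δλ = 142.4° (east) — crosses 180°.
Leg 6: -111.8° → +118.5°, shortest Δλ = -129.7° (west) — crosses 180°.
Total crossings: 5.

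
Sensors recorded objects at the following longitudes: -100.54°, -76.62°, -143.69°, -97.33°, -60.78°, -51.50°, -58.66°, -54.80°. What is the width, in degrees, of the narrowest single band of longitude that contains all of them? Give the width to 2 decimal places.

92.19°

Sort the longitudes: -143.69°, -100.54°, -97.33°, -76.62°, -60.78°, -58.66°, -54.80°, -51.50°.
Eastward gaps between consecutive values (wrapping around): 43.15°, 3.21°, 20.71°, 15.84°, 2.12°, 3.86°, 3.30°, 267.81°.
Largest gap = 267.81° ⇒ minimal covering band is its complement: 360° − 267.81° = 92.19°.
Band runs from -143.69° eastward to -51.50°.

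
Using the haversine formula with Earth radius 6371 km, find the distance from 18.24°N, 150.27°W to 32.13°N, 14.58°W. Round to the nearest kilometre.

Δλ = -14.58 − -150.27 = 135.69°.
Δφ = 32.13 − 18.24 = 13.89°.
a = sin²(Δφ/2) + cos φ₁ · cos φ₂ · sin²(Δλ/2) = 0.704531.
c = 2·atan2(√a, √(1−a)) = 1.99222 rad → d = 6371·c ≈ 12692.45 km.

12692 km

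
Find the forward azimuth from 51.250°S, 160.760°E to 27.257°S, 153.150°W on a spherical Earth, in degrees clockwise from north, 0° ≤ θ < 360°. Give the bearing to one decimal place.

Δλ = -153.150 − 160.760 = -313.910°; wrapped into (−180°, 180°]: 46.090°.
θ = atan2( sin Δλ · cos φ₂ , cos φ₁ · sin φ₂ − sin φ₁ · cos φ₂ · cos Δλ )
  = atan2(0.64043, 0.19415) = 73.135° → normalised to [0°, 360°): 73.135°.

73.1°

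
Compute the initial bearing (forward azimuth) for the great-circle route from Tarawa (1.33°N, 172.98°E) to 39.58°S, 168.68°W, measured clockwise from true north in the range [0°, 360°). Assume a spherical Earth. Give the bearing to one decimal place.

159.7°

Δλ = -168.68 − 172.98 = -341.66°; wrapped into (−180°, 180°]: 18.34°.
θ = atan2( sin Δλ · cos φ₂ , cos φ₁ · sin φ₂ − sin φ₁ · cos φ₂ · cos Δλ )
  = atan2(0.24252, -0.65396) = 159.653° → normalised to [0°, 360°): 159.653°.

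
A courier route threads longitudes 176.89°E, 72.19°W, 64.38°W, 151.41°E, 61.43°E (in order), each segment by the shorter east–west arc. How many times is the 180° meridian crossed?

2

Leg 1: +176.89° → -72.19°, shortest Δλ = 110.92° (east) — crosses 180°.
Leg 2: -72.19° → -64.38°, shortest Δλ = 7.81° (east) — does not cross 180°.
Leg 3: -64.38° → +151.41°, shortest Δλ = -144.21° (west) — crosses 180°.
Leg 4: +151.41° → +61.43°, shortest Δλ = -89.98° (west) — does not cross 180°.
Total crossings: 2.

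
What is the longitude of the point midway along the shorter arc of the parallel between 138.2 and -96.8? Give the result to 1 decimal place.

Signed shortest Δλ from +138.2° to -96.8° is +125.0°.
Midpoint longitude = +138.2° + (+125.0°)/2 = +138.2° + 62.5° = +200.7°.
Normalise into (−180°, 180°]: -159.3°.
(The naïve average (+138.2 + -96.8)/2 = 20.7° is on the wrong side of the globe.)

-159.3°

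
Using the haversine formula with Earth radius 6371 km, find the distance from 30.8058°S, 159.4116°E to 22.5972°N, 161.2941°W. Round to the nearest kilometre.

Δλ = -161.2941 − 159.4116 = -320.7057°; wrapped into (−180°, 180°]: 39.2943°.
Δφ = 22.5972 − -30.8058 = 53.4030°.
a = sin²(Δφ/2) + cos φ₁ · cos φ₂ · sin²(Δλ/2) = 0.291552.
c = 2·atan2(√a, √(1−a)) = 1.14077 rad → d = 6371·c ≈ 7267.84 km.

7268 km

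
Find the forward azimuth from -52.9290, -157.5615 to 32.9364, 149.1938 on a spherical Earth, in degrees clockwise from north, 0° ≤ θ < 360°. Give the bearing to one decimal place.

Δλ = 149.1938 − -157.5615 = 306.7553°; wrapped into (−180°, 180°]: -53.2447°.
θ = atan2( sin Δλ · cos φ₂ , cos φ₁ · sin φ₂ − sin φ₁ · cos φ₂ · cos Δλ )
  = atan2(-0.67243, 0.72847) = -42.709° → normalised to [0°, 360°): 317.291°.

317.3°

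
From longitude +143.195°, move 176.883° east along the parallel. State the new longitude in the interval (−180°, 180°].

-39.922°

Start at +143.195°; shift +176.883° → +320.078°.
+320.078° lies outside (−180°, 180°]; subtract 360° → -39.922°.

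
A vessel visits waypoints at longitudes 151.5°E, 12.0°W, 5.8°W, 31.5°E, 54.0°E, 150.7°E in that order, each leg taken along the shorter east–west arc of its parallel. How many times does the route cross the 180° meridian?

0

Leg 1: +151.5° → -12.0°, shortest Δλ = -163.5° (west) — does not cross 180°.
Leg 2: -12.0° → -5.8°, shortest Δλ = 6.2° (east) — does not cross 180°.
Leg 3: -5.8° → +31.5°, shortest Δλ = 37.3° (east) — does not cross 180°.
Leg 4: +31.5° → +54.0°, shortest Δλ = 22.5° (east) — does not cross 180°.
Leg 5: +54.0° → +150.7°, shortest Δλ = 96.7° (east) — does not cross 180°.
Total crossings: 0.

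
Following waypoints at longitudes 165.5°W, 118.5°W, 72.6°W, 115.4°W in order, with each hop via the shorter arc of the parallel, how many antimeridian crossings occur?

Leg 1: -165.5° → -118.5°, shortest Δλ = 47.0° (east) — does not cross 180°.
Leg 2: -118.5° → -72.6°, shortest Δλ = 45.9° (east) — does not cross 180°.
Leg 3: -72.6° → -115.4°, shortest Δλ = -42.8° (west) — does not cross 180°.
Total crossings: 0.

0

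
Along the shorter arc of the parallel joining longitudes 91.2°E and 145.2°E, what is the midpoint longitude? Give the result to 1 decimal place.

Signed shortest Δλ from +91.2° to +145.2° is +54.0°.
Midpoint longitude = +91.2° + (+54.0°)/2 = +91.2° + 27.0° = +118.2°.

118.2°E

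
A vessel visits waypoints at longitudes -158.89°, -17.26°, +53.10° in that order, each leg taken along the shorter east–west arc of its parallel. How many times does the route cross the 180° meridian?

Leg 1: -158.89° → -17.26°, shortest Δλ = 141.63° (east) — does not cross 180°.
Leg 2: -17.26° → +53.10°, shortest Δλ = 70.36° (east) — does not cross 180°.
Total crossings: 0.

0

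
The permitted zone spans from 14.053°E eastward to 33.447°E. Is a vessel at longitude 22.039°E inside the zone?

Band width going east from +14.053° to +33.447°: ((33.447 − 14.053) mod 360) = 19.394°.
Offset of +22.039° east of the west edge: ((22.039 − 14.053) mod 360) = 7.986°.
7.986° ≤ 19.394° ⇒ inside.

Yes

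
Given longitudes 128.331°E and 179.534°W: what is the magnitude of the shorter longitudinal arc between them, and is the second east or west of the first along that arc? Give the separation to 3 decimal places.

Raw difference: -179.534 − 128.331 = -307.865°.
Normalise into (−180°, 180°]: -307.865° + 360° = 52.135°.
Positive ⇒ the second point lies to the east; separation 52.135°.

52.135° east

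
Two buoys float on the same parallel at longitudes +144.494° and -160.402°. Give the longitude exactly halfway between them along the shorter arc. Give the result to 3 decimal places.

Signed shortest Δλ from +144.494° to -160.402° is +55.104°.
Midpoint longitude = +144.494° + (+55.104°)/2 = +144.494° + 27.552° = +172.046°.
(The naïve average (+144.494 + -160.402)/2 = -7.954° is on the wrong side of the globe.)

+172.046°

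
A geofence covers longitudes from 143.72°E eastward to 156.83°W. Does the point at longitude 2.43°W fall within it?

Band width going east from +143.72° to -156.83°: ((-156.83 − 143.72) mod 360) = 59.45°.
Offset of -2.43° east of the west edge: ((-2.43 − 143.72) mod 360) = 213.85°.
213.85° > 59.45° ⇒ outside.

No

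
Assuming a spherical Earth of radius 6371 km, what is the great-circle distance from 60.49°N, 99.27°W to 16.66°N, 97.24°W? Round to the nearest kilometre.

4876 km

Δλ = -97.24 − -99.27 = 2.03°.
Δφ = 16.66 − 60.49 = -43.83°.
a = sin²(Δφ/2) + cos φ₁ · cos φ₂ · sin²(Δλ/2) = 0.139449.
c = 2·atan2(√a, √(1−a)) = 0.76541 rad → d = 6371·c ≈ 4876.40 km.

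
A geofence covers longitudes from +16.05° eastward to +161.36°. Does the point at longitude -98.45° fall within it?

Band width going east from +16.05° to +161.36°: ((161.36 − 16.05) mod 360) = 145.31°.
Offset of -98.45° east of the west edge: ((-98.45 − 16.05) mod 360) = 245.50°.
245.50° > 145.31° ⇒ outside.

No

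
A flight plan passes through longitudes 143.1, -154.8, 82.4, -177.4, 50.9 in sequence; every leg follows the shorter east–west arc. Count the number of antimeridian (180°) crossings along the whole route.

Leg 1: +143.1° → -154.8°, shortest Δλ = 62.1° (east) — crosses 180°.
Leg 2: -154.8° → +82.4°, shortest Δλ = -122.8° (west) — crosses 180°.
Leg 3: +82.4° → -177.4°, shortest Δλ = 100.2° (east) — crosses 180°.
Leg 4: -177.4° → +50.9°, shortest Δλ = -131.7° (west) — crosses 180°.
Total crossings: 4.

4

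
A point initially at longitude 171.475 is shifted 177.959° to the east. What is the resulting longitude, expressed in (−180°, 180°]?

-10.566°

Start at +171.475°; shift +177.959° → +349.434°.
+349.434° lies outside (−180°, 180°]; subtract 360° → -10.566°.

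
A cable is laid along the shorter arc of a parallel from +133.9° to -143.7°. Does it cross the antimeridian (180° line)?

Yes

Naïve |-143.7 − 133.9| = 277.6° > 180°, so the shorter arc goes the other way round — across 180°.
Signed shortest Δλ = ((-143.7 − 133.9 + 180) mod 360) − 180 = 82.4°.
Going east by 82.4° from +133.9° passes through 180° before reaching -143.7°.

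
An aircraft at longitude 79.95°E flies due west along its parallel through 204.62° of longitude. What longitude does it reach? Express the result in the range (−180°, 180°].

124.67°W

Start at +79.95°; shift −204.62° → -124.67°.
-124.67° already lies in (−180°, 180°].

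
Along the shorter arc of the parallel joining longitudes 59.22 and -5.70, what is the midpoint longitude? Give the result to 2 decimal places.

Signed shortest Δλ from +59.22° to -5.70° is -64.92°.
Midpoint longitude = +59.22° + (-64.92°)/2 = +59.22° − 32.46° = +26.76°.

+26.76°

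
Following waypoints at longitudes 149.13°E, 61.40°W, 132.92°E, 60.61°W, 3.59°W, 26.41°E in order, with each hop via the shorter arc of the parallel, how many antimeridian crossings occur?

3

Leg 1: +149.13° → -61.40°, shortest Δλ = 149.47° (east) — crosses 180°.
Leg 2: -61.40° → +132.92°, shortest Δλ = -165.68° (west) — crosses 180°.
Leg 3: +132.92° → -60.61°, shortest Δλ = 166.47° (east) — crosses 180°.
Leg 4: -60.61° → -3.59°, shortest Δλ = 57.02° (east) — does not cross 180°.
Leg 5: -3.59° → +26.41°, shortest Δλ = 30.0° (east) — does not cross 180°.
Total crossings: 3.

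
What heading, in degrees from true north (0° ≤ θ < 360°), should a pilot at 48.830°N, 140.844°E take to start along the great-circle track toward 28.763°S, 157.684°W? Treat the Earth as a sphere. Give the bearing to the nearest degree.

129°

Δλ = -157.684 − 140.844 = -298.528°; wrapped into (−180°, 180°]: 61.472°.
θ = atan2( sin Δλ · cos φ₂ , cos φ₁ · sin φ₂ − sin φ₁ · cos φ₂ · cos Δλ )
  = atan2(0.77018, -0.63192) = 129.368° → normalised to [0°, 360°): 129.368°.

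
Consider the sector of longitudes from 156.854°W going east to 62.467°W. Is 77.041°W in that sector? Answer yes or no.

Yes

Band width going east from -156.854° to -62.467°: ((-62.467 − -156.854) mod 360) = 94.387°.
Offset of -77.041° east of the west edge: ((-77.041 − -156.854) mod 360) = 79.813°.
79.813° ≤ 94.387° ⇒ inside.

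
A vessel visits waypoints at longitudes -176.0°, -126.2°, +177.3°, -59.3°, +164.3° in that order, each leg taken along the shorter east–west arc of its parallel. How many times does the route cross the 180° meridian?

Leg 1: -176.0° → -126.2°, shortest Δλ = 49.8° (east) — does not cross 180°.
Leg 2: -126.2° → +177.3°, shortest Δλ = -56.5° (west) — crosses 180°.
Leg 3: +177.3° → -59.3°, shortest Δλ = 123.4° (east) — crosses 180°.
Leg 4: -59.3° → +164.3°, shortest Δλ = -136.4° (west) — crosses 180°.
Total crossings: 3.

3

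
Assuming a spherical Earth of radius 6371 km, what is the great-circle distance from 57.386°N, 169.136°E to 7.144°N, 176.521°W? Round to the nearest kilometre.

5724 km

Δλ = -176.521 − 169.136 = -345.657°; wrapped into (−180°, 180°]: 14.343°.
Δφ = 7.144 − 57.386 = -50.242°.
a = sin²(Δφ/2) + cos φ₁ · cos φ₂ · sin²(Δλ/2) = 0.188562.
c = 2·atan2(√a, √(1−a)) = 0.89838 rad → d = 6371·c ≈ 5723.59 km.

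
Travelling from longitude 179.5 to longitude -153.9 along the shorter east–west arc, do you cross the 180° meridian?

Yes

Naïve |-153.9 − 179.5| = 333.4° > 180°, so the shorter arc goes the other way round — across 180°.
Signed shortest Δλ = ((-153.9 − 179.5 + 180) mod 360) − 180 = 26.6°.
Going east by 26.6° from +179.5° passes through 180° before reaching -153.9°.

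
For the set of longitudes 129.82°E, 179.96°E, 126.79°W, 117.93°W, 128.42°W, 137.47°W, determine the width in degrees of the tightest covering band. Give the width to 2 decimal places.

Sort the longitudes: -137.47°, -128.42°, -126.79°, -117.93°, +129.82°, +179.96°.
Eastward gaps between consecutive values (wrapping around): 9.05°, 1.63°, 8.86°, 247.75°, 50.14°, 42.57°.
Largest gap = 247.75° ⇒ minimal covering band is its complement: 360° − 247.75° = 112.25°.
Band runs from +129.82° eastward to -117.93°, crossing the antimeridian.

112.25°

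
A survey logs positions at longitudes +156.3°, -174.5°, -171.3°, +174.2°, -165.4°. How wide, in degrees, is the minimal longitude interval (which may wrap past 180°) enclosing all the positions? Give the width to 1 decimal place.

38.3°

Sort the longitudes: -174.5°, -171.3°, -165.4°, +156.3°, +174.2°.
Eastward gaps between consecutive values (wrapping around): 3.2°, 5.9°, 321.7°, 17.9°, 11.3°.
Largest gap = 321.7° ⇒ minimal covering band is its complement: 360° − 321.7° = 38.3°.
Band runs from +156.3° eastward to -165.4°, crossing the antimeridian.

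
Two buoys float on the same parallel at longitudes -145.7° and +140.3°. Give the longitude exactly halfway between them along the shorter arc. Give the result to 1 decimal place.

+177.3°

Signed shortest Δλ from -145.7° to +140.3° is -74.0°.
Midpoint longitude = -145.7° + (-74.0°)/2 = -145.7° − 37.0° = -182.7°.
Normalise into (−180°, 180°]: +177.3°.
(The naïve average (-145.7 + +140.3)/2 = -2.7° is on the wrong side of the globe.)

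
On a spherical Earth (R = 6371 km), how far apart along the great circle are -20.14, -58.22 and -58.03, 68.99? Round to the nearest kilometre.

Δλ = 68.99 − -58.22 = 127.21°.
Δφ = -58.03 − -20.14 = -37.89°.
a = sin²(Δφ/2) + cos φ₁ · cos φ₂ · sin²(Δλ/2) = 0.504262.
c = 2·atan2(√a, √(1−a)) = 1.57932 rad → d = 6371·c ≈ 10061.85 km.

10062 km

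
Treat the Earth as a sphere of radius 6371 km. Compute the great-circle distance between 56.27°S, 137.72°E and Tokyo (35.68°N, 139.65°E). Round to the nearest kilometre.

10226 km

Δλ = 139.65 − 137.72 = 1.93°.
Δφ = 35.68 − -56.27 = 91.95°.
a = sin²(Δφ/2) + cos φ₁ · cos φ₂ · sin²(Δλ/2) = 0.517142.
c = 2·atan2(√a, √(1−a)) = 1.60509 rad → d = 6371·c ≈ 10226.00 km.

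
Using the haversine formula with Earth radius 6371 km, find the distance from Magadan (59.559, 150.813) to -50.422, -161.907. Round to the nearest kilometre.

12949 km

Δλ = -161.907 − 150.813 = -312.720°; wrapped into (−180°, 180°]: 47.280°.
Δφ = -50.422 − 59.559 = -109.981°.
a = sin²(Δφ/2) + cos φ₁ · cos φ₂ · sin²(Δλ/2) = 0.722758.
c = 2·atan2(√a, √(1−a)) = 2.03255 rad → d = 6371·c ≈ 12949.36 km.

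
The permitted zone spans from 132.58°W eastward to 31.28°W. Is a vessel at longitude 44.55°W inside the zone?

Band width going east from -132.58° to -31.28°: ((-31.28 − -132.58) mod 360) = 101.30°.
Offset of -44.55° east of the west edge: ((-44.55 − -132.58) mod 360) = 88.03°.
88.03° ≤ 101.30° ⇒ inside.

Yes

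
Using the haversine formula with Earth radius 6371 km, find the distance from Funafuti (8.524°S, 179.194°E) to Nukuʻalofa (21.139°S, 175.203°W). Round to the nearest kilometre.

1526 km

Δλ = -175.203 − 179.194 = -354.397°; wrapped into (−180°, 180°]: 5.603°.
Δφ = -21.139 − -8.524 = -12.615°.
a = sin²(Δφ/2) + cos φ₁ · cos φ₂ · sin²(Δλ/2) = 0.014274.
c = 2·atan2(√a, √(1−a)) = 0.23952 rad → d = 6371·c ≈ 1525.96 km.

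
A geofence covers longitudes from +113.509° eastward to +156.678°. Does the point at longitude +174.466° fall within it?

Band width going east from +113.509° to +156.678°: ((156.678 − 113.509) mod 360) = 43.169°.
Offset of +174.466° east of the west edge: ((174.466 − 113.509) mod 360) = 60.957°.
60.957° > 43.169° ⇒ outside.

No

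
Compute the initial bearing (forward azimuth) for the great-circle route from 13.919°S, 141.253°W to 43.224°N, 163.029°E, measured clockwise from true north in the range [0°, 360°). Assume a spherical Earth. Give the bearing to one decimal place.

Δλ = 163.029 − -141.253 = 304.282°; wrapped into (−180°, 180°]: -55.718°.
θ = atan2( sin Δλ · cos φ₂ , cos φ₁ · sin φ₂ − sin φ₁ · cos φ₂ · cos Δλ )
  = atan2(-0.60209, 0.76347) = -38.260° → normalised to [0°, 360°): 321.740°.

321.7°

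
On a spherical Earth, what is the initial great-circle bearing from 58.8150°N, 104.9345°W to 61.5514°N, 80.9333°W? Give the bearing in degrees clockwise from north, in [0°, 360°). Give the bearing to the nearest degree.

67°

Δλ = -80.9333 − -104.9345 = 24.0012°.
θ = atan2( sin Δλ · cos φ₂ , cos φ₁ · sin φ₂ − sin φ₁ · cos φ₂ · cos Δλ )
  = atan2(0.19377, 0.08298) = 66.818° → normalised to [0°, 360°): 66.818°.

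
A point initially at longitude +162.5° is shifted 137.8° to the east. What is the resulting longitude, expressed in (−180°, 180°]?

-59.7°

Start at +162.5°; shift +137.8° → +300.3°.
+300.3° lies outside (−180°, 180°]; subtract 360° → -59.7°.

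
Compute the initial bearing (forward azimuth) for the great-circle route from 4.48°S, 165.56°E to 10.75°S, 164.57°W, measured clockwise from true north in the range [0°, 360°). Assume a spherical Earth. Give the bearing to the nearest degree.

Δλ = -164.57 − 165.56 = -330.13°; wrapped into (−180°, 180°]: 29.87°.
θ = atan2( sin Δλ · cos φ₂ , cos φ₁ · sin φ₂ − sin φ₁ · cos φ₂ · cos Δλ )
  = atan2(0.48929, -0.11941) = 103.715° → normalised to [0°, 360°): 103.715°.

104°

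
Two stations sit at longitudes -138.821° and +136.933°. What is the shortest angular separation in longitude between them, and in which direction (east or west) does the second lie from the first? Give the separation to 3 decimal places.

84.246° west

Raw difference: 136.933 − -138.821 = 275.754°.
Normalise into (−180°, 180°]: 275.754° − 360° = -84.246°.
Negative ⇒ the second point lies to the west; separation 84.246°.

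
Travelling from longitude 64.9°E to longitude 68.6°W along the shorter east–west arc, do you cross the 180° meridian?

Signed shortest Δλ = ((-68.6 − 64.9 + 180) mod 360) − 180 = -133.5°.
Going west by 133.5° from +64.9° reaches -68.6° without touching 180°.

No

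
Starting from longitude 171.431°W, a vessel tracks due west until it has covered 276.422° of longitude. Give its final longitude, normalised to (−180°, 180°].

Start at -171.431°; shift −276.422° → -447.853°.
-447.853° lies outside (−180°, 180°]; add 360° → -87.853°.

87.853°W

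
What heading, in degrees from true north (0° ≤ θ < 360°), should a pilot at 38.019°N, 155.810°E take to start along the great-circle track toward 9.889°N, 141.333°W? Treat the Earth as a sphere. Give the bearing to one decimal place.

99.2°

Δλ = -141.333 − 155.810 = -297.143°; wrapped into (−180°, 180°]: 62.857°.
θ = atan2( sin Δλ · cos φ₂ , cos φ₁ · sin φ₂ − sin φ₁ · cos φ₂ · cos Δλ )
  = atan2(0.87665, -0.14152) = 99.170° → normalised to [0°, 360°): 99.170°.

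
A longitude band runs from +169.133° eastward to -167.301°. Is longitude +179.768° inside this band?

Band width going east from +169.133° to -167.301°: ((-167.301 − 169.133) mod 360) = 23.566°.
Offset of +179.768° east of the west edge: ((179.768 − 169.133) mod 360) = 10.635°.
10.635° ≤ 23.566° ⇒ inside.

Yes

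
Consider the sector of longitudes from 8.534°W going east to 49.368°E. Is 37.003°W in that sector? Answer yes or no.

Band width going east from -8.534° to +49.368°: ((49.368 − -8.534) mod 360) = 57.902°.
Offset of -37.003° east of the west edge: ((-37.003 − -8.534) mod 360) = 331.531°.
331.531° > 57.902° ⇒ outside.

No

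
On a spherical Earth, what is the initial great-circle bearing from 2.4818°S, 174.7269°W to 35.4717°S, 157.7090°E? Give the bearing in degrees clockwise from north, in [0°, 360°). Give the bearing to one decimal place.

Δλ = 157.7090 − -174.7269 = 332.4359°; wrapped into (−180°, 180°]: -27.5641°.
θ = atan2( sin Δλ · cos φ₂ , cos φ₁ · sin φ₂ − sin φ₁ · cos φ₂ · cos Δλ )
  = atan2(-0.37686, -0.54849) = -145.508° → normalised to [0°, 360°): 214.492°.

214.5°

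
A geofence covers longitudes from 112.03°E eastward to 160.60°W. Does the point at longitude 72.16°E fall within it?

No

Band width going east from +112.03° to -160.60°: ((-160.60 − 112.03) mod 360) = 87.37°.
Offset of +72.16° east of the west edge: ((72.16 − 112.03) mod 360) = 320.13°.
320.13° > 87.37° ⇒ outside.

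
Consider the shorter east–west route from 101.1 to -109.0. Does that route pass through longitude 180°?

Naïve |-109.0 − 101.1| = 210.1° > 180°, so the shorter arc goes the other way round — across 180°.
Signed shortest Δλ = ((-109.0 − 101.1 + 180) mod 360) − 180 = 149.9°.
Going east by 149.9° from +101.1° passes through 180° before reaching -109.0°.

Yes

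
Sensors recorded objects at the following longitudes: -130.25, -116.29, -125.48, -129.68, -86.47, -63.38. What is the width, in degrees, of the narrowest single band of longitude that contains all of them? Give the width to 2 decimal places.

66.87°

Sort the longitudes: -130.25°, -129.68°, -125.48°, -116.29°, -86.47°, -63.38°.
Eastward gaps between consecutive values (wrapping around): 0.57°, 4.20°, 9.19°, 29.82°, 23.09°, 293.13°.
Largest gap = 293.13° ⇒ minimal covering band is its complement: 360° − 293.13° = 66.87°.
Band runs from -130.25° eastward to -63.38°.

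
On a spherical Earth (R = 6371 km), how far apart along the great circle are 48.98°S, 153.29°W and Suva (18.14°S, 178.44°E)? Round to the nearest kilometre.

4265 km

Δλ = 178.44 − -153.29 = 331.73°; wrapped into (−180°, 180°]: -28.27°.
Δφ = -18.14 − -48.98 = 30.84°.
a = sin²(Δφ/2) + cos φ₁ · cos φ₂ · sin²(Δλ/2) = 0.107895.
c = 2·atan2(√a, √(1−a)) = 0.66937 rad → d = 6371·c ≈ 4264.58 km.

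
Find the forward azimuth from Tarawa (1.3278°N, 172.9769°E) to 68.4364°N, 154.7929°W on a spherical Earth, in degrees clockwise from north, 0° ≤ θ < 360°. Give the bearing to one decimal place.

Δλ = -154.7929 − 172.9769 = -327.7698°; wrapped into (−180°, 180°]: 32.2302°.
θ = atan2( sin Δλ · cos φ₂ , cos φ₁ · sin φ₂ − sin φ₁ · cos φ₂ · cos Δλ )
  = atan2(0.19601, 0.92256) = 11.995° → normalised to [0°, 360°): 11.995°.

12.0°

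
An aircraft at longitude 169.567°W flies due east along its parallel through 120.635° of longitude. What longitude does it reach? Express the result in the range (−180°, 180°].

Start at -169.567°; shift +120.635° → -48.932°.
-48.932° already lies in (−180°, 180°].

48.932°W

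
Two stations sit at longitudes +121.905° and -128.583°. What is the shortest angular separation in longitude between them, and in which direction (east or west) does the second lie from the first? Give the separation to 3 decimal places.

109.512° east

Raw difference: -128.583 − 121.905 = -250.488°.
Normalise into (−180°, 180°]: -250.488° + 360° = 109.512°.
Positive ⇒ the second point lies to the east; separation 109.512°.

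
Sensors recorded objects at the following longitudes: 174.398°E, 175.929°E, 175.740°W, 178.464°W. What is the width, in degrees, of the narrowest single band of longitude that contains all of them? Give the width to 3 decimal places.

Sort the longitudes: -178.464°, -175.740°, +174.398°, +175.929°.
Eastward gaps between consecutive values (wrapping around): 2.724°, 350.138°, 1.531°, 5.607°.
Largest gap = 350.138° ⇒ minimal covering band is its complement: 360° − 350.138° = 9.862°.
Band runs from +174.398° eastward to -175.740°, crossing the antimeridian.

9.862°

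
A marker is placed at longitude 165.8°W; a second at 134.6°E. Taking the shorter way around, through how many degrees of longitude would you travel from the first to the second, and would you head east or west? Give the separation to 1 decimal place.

Raw difference: 134.6 − -165.8 = 300.4°.
Normalise into (−180°, 180°]: 300.4° − 360° = -59.6°.
Negative ⇒ the second point lies to the west; separation 59.6°.

59.6° west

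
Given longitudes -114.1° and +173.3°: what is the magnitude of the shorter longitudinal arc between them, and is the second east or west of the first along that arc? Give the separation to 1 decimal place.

Raw difference: 173.3 − -114.1 = 287.4°.
Normalise into (−180°, 180°]: 287.4° − 360° = -72.6°.
Negative ⇒ the second point lies to the west; separation 72.6°.

72.6° west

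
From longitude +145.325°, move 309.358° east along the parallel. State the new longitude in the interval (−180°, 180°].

+94.683°

Start at +145.325°; shift +309.358° → +454.683°.
+454.683° lies outside (−180°, 180°]; subtract 360° → +94.683°.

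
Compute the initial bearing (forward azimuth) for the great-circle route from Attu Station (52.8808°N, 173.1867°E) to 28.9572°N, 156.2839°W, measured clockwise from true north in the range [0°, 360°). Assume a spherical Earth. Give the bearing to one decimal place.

124.8°

Δλ = -156.2839 − 173.1867 = -329.4706°; wrapped into (−180°, 180°]: 30.5294°.
θ = atan2( sin Δλ · cos φ₂ , cos φ₁ · sin φ₂ − sin φ₁ · cos φ₂ · cos Δλ )
  = atan2(0.44447, -0.30880) = 124.789° → normalised to [0°, 360°): 124.789°.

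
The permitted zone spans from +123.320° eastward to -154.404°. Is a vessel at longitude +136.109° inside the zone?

Band width going east from +123.320° to -154.404°: ((-154.404 − 123.320) mod 360) = 82.276°.
Offset of +136.109° east of the west edge: ((136.109 − 123.320) mod 360) = 12.789°.
12.789° ≤ 82.276° ⇒ inside.

Yes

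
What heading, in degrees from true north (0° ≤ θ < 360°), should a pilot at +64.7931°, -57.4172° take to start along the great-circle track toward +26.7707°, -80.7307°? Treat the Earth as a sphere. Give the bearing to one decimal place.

Δλ = -80.7307 − -57.4172 = -23.3135°.
θ = atan2( sin Δλ · cos φ₂ , cos φ₁ · sin φ₂ − sin φ₁ · cos φ₂ · cos Δλ )
  = atan2(-0.35334, -0.55002) = -147.282° → normalised to [0°, 360°): 212.718°.

212.7°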